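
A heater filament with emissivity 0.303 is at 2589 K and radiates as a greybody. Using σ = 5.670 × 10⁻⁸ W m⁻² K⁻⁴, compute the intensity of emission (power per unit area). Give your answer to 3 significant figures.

Stefan–Boltzmann: I = εσT⁴ = 0.303 × 5.670×10⁻⁸ × (2589)⁴ = 7.72×10⁵ W/m².

I ≈ 7.72×10⁵ W/m²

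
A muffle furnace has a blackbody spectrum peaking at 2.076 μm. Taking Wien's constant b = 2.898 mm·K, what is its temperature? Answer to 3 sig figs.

Wien's law gives T = b/λ_max = (2.898×10⁻³ m·K)/(2.076×10⁻⁶ m) = 1.40×10³ K.

T ≈ 1.40×10³ K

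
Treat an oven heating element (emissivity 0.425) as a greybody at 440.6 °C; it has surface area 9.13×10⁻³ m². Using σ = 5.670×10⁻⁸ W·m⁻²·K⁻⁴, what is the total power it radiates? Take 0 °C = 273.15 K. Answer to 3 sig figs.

T = 440.6 °C + 273.15 = 713.75 K.
Area A = 9.13×10⁻³ m².
P = εσAT⁴ = 0.425 × 5.670×10⁻⁸ × 9.13×10⁻³ × (713.75)⁴ = 57.1 W.

P ≈ 57.1 W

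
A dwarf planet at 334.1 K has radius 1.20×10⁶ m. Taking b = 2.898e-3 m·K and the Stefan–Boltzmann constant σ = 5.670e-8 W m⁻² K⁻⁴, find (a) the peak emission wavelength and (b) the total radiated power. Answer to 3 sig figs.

(a) λ_max = b/T = 2.898×10⁻³/334.1 = 8.674×10⁻⁶ m = 8.67 μm.
Surface area A = 4πR² = 4π(1.20×10⁶ m)² = 1.80956×10¹³ m².
(b) P = σAT⁴ = 5.670×10⁻⁸×1.80956×10¹³×(334.1)⁴ = 1.28×10¹⁶ W.

λ_max ≈ 8.67 μm; P ≈ 1.28×10¹⁶ W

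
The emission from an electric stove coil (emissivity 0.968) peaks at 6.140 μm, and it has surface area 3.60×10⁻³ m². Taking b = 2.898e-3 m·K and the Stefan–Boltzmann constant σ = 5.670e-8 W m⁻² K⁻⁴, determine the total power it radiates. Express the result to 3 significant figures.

Wien's law: T = b/λ_max = 2.898×10⁻³/6.140×10⁻⁶ = 471.987 K.
Area A = 3.60×10⁻³ m².
Then P = εσAT⁴ = 0.968×5.670×10⁻⁸×3.60×10⁻³×(471.987)⁴ = 9.81 W.

P ≈ 9.81 W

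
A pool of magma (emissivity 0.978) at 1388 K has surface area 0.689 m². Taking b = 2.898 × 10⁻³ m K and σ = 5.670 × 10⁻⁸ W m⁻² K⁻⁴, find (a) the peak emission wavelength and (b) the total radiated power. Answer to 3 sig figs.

(a) λ_max = b/T = 2.898×10⁻³/1388 = 2.088×10⁻⁶ m = 2.09 μm.
Area A = 0.689 m².
(b) P = εσAT⁴ = 0.978×5.670×10⁻⁸×0.689×(1388)⁴ = 1.42×10⁵ W.

λ_max ≈ 2.09 μm; P ≈ 1.42×10⁵ W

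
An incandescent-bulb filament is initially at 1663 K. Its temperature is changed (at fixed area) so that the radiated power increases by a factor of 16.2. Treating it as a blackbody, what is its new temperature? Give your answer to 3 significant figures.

P ∝ T⁴, so T₂/T₁ = (P₂/P₁)^(1/4) = (16.2)^(1/4) = 2.00622.
T₂ = 1663 × 2.00622 = 3.34×10³ K.

T₂ ≈ 3.34×10³ K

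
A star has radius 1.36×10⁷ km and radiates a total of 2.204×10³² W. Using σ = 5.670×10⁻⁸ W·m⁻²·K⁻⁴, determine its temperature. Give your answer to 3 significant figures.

T ≈ 3.60×10⁴ K

Surface area A = 4πR² = 4π(1.36×10¹⁰ m)² = 2.32428×10²¹ m².
P = σAT⁴ ⇒ T = (P/(σA))^(1/4) = (2.204×10³²/(5.670×10⁻⁸×2.32428×10²¹))^(1/4) = 3.60×10⁴ K.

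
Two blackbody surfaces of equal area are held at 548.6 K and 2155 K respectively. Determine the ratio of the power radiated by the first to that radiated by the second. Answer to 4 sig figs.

P₁/P₂ ≈ 4.200×10⁻³

With equal areas, P₁/P₂ = (T₁/T₂)⁴ = (548.6/2155)⁴ = 4.200×10⁻³.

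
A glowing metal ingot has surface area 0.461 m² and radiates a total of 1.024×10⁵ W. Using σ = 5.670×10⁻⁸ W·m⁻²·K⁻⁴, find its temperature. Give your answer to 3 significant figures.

Area A = 0.461 m².
P = σAT⁴ ⇒ T = (P/(σA))^(1/4) = (1.024×10⁵/(5.670×10⁻⁸×0.461))^(1/4) = 1.41×10³ K.

T ≈ 1.41×10³ K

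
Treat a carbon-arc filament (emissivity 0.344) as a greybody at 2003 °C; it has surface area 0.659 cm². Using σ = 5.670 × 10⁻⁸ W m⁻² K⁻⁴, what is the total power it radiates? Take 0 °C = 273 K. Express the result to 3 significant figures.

P ≈ 34.5 W

T = 2003 °C + 273 = 2276 K.
Area A = 0.659 cm² = 6.59×10⁻⁵ m².
P = εσAT⁴ = 0.344 × 5.670×10⁻⁸ × 6.59×10⁻⁵ × (2276)⁴ = 34.5 W.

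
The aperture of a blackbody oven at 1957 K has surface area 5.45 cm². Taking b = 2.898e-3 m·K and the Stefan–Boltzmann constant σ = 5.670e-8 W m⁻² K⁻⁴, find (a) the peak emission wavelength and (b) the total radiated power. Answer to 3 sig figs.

λ_max ≈ 1.48 μm; P ≈ 453 W

(a) λ_max = b/T = 2.898×10⁻³/1957 = 1.481×10⁻⁶ m = 1.48 μm.
Area A = 5.45 cm² = 5.45×10⁻⁴ m².
(b) P = σAT⁴ = 5.670×10⁻⁸×5.45×10⁻⁴×(1957)⁴ = 453 W.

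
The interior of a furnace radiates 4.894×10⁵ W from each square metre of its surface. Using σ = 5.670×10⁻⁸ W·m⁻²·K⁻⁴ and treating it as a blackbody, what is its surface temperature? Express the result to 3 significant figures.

I = σT⁴, so T = (I/σ)^(1/4) = (4.894×10⁵/(5.670×10⁻⁸))^(1/4) = 1.71×10³ K.

T ≈ 1.71×10³ K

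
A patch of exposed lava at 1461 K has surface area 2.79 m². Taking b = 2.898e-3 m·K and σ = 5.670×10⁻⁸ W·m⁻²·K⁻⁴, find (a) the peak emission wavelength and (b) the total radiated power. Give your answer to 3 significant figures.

λ_max ≈ 1.98 μm; P ≈ 7.21×10⁵ W

(a) λ_max = b/T = 2.898×10⁻³/1461 = 1.984×10⁻⁶ m = 1.98 μm.
Area A = 2.79 m².
(b) P = σAT⁴ = 5.670×10⁻⁸×2.79×(1461)⁴ = 7.21×10⁵ W.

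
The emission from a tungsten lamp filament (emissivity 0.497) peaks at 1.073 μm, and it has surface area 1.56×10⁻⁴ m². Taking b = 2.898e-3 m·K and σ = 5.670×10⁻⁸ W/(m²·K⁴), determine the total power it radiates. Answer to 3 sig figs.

Wien's law: T = b/λ_max = 2.898×10⁻³/1.073×10⁻⁶ = 2700.84 K.
Area A = 1.56×10⁻⁴ m².
Then P = εσAT⁴ = 0.497×5.670×10⁻⁸×1.56×10⁻⁴×(2700.84)⁴ = 234 W.

P ≈ 234 W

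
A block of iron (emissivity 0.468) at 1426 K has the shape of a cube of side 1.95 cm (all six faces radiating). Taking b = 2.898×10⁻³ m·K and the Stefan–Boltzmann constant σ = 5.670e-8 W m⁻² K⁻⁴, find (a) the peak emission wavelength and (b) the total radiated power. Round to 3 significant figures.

λ_max ≈ 2.03 μm; P ≈ 250 W

(a) λ_max = b/T = 2.898×10⁻³/1426 = 2.032×10⁻⁶ m = 2.03 μm.
Area A = 6s² = 6×(0.0195 m)² = 2.2815×10⁻³ m².
(b) P = εσAT⁴ = 0.468×5.670×10⁻⁸×2.2815×10⁻³×(1426)⁴ = 250 W.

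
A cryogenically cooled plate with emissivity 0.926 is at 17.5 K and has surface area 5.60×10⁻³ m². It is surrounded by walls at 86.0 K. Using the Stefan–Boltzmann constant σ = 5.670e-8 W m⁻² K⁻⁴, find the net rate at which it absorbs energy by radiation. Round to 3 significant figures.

Net gain ≈ 0.0161 W

Area A = 5.60×10⁻³ m².
Net radiated power P_net = εσA(T⁴ − T₀⁴) = 0.926×5.670×10⁻⁸×5.60×10⁻³×(17.5⁴ − 86.0⁴).
T⁴ − T₀⁴ = 93789.1 − 5.47008×10⁷ = -5.46070×10⁷ K⁴, so P_net = -0.0161 W — negative, meaning a net gain of 0.0161 W.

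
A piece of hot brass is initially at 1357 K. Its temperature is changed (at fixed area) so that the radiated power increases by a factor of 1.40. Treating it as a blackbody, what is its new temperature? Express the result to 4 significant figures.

P ∝ T⁴, so T₂/T₁ = (P₂/P₁)^(1/4) = (1.40)^(1/4) = 1.08776.
T₂ = 1357 × 1.08776 = 1476 K.

T₂ ≈ 1476 K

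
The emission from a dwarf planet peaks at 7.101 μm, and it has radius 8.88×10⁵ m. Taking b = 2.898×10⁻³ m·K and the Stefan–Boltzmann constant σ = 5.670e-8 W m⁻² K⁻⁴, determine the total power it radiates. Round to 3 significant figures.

P ≈ 1.56×10¹⁶ W

Wien's law: T = b/λ_max = 2.898×10⁻³/7.101×10⁻⁶ = 408.112 K.
Surface area A = 4πR² = 4π(8.88×10⁵ m)² = 9.90914×10¹² m².
Then P = σAT⁴ = 5.670×10⁻⁸×9.90914×10¹²×(408.112)⁴ = 1.56×10¹⁶ W.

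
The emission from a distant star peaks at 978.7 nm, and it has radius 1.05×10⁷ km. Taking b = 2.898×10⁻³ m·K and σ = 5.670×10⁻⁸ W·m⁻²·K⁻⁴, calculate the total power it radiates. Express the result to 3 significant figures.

Wien's law: T = b/λ_max = 2.898×10⁻³/9.787×10⁻⁷ = 2961.07 K.
Surface area A = 4πR² = 4π(1.05×10¹⁰ m)² = 1.38544×10²¹ m².
Then P = σAT⁴ = 5.670×10⁻⁸×1.38544×10²¹×(2961.07)⁴ = 6.04×10²⁷ W.

P ≈ 6.04×10²⁷ W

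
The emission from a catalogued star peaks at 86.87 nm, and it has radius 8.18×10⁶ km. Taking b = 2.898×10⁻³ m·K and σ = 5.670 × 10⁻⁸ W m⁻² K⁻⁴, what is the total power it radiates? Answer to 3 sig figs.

P ≈ 5.90×10³¹ W

Wien's law: T = b/λ_max = 2.898×10⁻³/8.687×10⁻⁸ = 33360.2 K.
Surface area A = 4πR² = 4π(8.18×10⁹ m)² = 8.40846×10²⁰ m².
Then P = σAT⁴ = 5.670×10⁻⁸×8.40846×10²⁰×(33360.2)⁴ = 5.90×10³¹ W.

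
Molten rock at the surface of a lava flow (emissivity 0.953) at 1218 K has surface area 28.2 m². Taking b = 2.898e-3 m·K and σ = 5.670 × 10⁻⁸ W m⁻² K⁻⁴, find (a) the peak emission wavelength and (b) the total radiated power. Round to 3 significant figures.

λ_max ≈ 2.38 μm; P ≈ 3.35×10⁶ W

(a) λ_max = b/T = 2.898×10⁻³/1218 = 2.379×10⁻⁶ m = 2.38 μm.
Area A = 28.2 m².
(b) P = εσAT⁴ = 0.953×5.670×10⁻⁸×28.2×(1218)⁴ = 3.35×10⁶ W.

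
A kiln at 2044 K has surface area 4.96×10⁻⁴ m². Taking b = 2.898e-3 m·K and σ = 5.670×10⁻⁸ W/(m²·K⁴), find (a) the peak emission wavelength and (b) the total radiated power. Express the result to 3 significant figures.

λ_max ≈ 1.42×10³ nm; P ≈ 491 W

(a) λ_max = b/T = 2.898×10⁻³/2044 = 1.418×10⁻⁶ m = 1.42×10³ nm.
Area A = 4.96×10⁻⁴ m².
(b) P = σAT⁴ = 5.670×10⁻⁸×4.96×10⁻⁴×(2044)⁴ = 491 W.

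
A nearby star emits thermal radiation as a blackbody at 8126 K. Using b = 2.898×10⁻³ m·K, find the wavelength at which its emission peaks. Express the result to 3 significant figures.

Wien's displacement law: λ_max = b/T = (2.898×10⁻³ m·K)/(8126 K) = 3.566×10⁻⁷ m.
That is 357 nm, in the ultraviolet range.

λ_max ≈ 357 nm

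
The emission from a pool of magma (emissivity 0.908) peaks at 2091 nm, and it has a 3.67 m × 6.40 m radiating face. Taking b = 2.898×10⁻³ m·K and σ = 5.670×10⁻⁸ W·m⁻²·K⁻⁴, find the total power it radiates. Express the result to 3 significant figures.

P ≈ 4.46×10⁶ W

Wien's law: T = b/λ_max = 2.898×10⁻³/2.091×10⁻⁶ = 1385.94 K.
Area A = 3.67 × 6.40 = 23.488 m².
Then P = εσAT⁴ = 0.908×5.670×10⁻⁸×23.488×(1385.94)⁴ = 4.46×10⁶ W.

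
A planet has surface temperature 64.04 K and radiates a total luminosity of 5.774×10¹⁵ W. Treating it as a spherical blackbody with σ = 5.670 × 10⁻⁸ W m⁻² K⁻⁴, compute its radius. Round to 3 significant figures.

R ≈ 2.20×10⁷ m

L = 4πR²σT⁴ ⇒ R = √(L/(4πσT⁴)).
σT⁴ = 0.953649 W/m², so R = √(5.774×10¹⁵/(4π×0.953649)) = 2.20×10⁷ m.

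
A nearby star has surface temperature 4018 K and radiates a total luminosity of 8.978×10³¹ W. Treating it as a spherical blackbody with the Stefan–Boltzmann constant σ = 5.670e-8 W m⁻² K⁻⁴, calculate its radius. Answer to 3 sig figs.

L = 4πR²σT⁴ ⇒ R = √(L/(4πσT⁴)).
σT⁴ = 1.47782×10⁷ W/m², so R = √(8.978×10³¹/(4π×1.47782×10⁷)) = 6.95×10¹¹ m.

R ≈ 6.95×10¹¹ m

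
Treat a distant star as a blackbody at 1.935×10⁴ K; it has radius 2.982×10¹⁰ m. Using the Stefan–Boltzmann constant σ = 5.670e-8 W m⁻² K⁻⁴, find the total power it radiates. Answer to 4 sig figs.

P ≈ 8.882×10³¹ W

Surface area A = 4πR² = 4π(2.982×10¹⁰ m)² = 1.11744×10²² m².
P = σAT⁴ = 5.670×10⁻⁸ × 1.11744×10²² × (1.935×10⁴)⁴ = 8.882×10³¹ W.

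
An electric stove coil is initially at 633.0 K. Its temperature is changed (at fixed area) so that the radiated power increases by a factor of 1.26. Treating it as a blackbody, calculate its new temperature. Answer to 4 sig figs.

T₂ ≈ 670.7 K

P ∝ T⁴, so T₂/T₁ = (P₂/P₁)^(1/4) = (1.26)^(1/4) = 1.05948.
T₂ = 633.0 × 1.05948 = 670.7 K.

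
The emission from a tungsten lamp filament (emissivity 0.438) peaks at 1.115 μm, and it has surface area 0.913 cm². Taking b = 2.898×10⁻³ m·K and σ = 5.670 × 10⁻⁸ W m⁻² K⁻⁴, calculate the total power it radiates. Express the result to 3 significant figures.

Wien's law: T = b/λ_max = 2.898×10⁻³/1.115×10⁻⁶ = 2599.10 K.
Area A = 0.913 cm² = 9.13×10⁻⁵ m².
Then P = εσAT⁴ = 0.438×5.670×10⁻⁸×9.13×10⁻⁵×(2599.10)⁴ = 103 W.

P ≈ 103 W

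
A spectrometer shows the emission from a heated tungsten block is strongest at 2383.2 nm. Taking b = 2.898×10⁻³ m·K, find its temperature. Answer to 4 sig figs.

T ≈ 1216 K

Wien's law gives T = b/λ_max = (2.898×10⁻³ m·K)/(2.3832×10⁻⁶ m) = 1216 K.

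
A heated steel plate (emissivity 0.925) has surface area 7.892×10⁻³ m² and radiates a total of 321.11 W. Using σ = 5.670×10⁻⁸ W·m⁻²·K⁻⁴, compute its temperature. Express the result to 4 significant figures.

Area A = 7.892×10⁻³ m².
P = εσAT⁴ ⇒ T = (P/(εσA))^(1/4) = (321.11/(0.925×5.670×10⁻⁸×7.892×10⁻³))^(1/4) = 938.5 K.

T ≈ 938.5 K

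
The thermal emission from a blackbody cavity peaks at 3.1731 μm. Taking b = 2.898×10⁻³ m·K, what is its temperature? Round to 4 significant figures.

Wien's law gives T = b/λ_max = (2.898×10⁻³ m·K)/(3.1731×10⁻⁶ m) = 913.3 K.

T ≈ 913.3 K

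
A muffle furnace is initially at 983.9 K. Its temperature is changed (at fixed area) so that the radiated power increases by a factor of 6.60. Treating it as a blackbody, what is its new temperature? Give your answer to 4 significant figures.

T₂ ≈ 1577 K

P ∝ T⁴, so T₂/T₁ = (P₂/P₁)^(1/4) = (6.60)^(1/4) = 1.60282.
T₂ = 983.9 × 1.60282 = 1577 K.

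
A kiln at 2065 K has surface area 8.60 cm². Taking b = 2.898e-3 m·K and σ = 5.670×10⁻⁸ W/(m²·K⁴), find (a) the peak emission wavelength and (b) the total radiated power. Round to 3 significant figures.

(a) λ_max = b/T = 2.898×10⁻³/2065 = 1.403×10⁻⁶ m = 1.40 μm.
Area A = 8.60 cm² = 8.60×10⁻⁴ m².
(b) P = σAT⁴ = 5.670×10⁻⁸×8.60×10⁻⁴×(2065)⁴ = 887 W.

λ_max ≈ 1.40 μm; P ≈ 887 W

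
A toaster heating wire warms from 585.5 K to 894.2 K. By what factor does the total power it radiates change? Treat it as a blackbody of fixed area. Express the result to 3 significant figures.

P ∝ T⁴, so P₂/P₁ = (T₂/T₁)⁴ = (894.2/585.5)⁴ = (1.52724)⁴ = 5.44.

P₂/P₁ ≈ 5.44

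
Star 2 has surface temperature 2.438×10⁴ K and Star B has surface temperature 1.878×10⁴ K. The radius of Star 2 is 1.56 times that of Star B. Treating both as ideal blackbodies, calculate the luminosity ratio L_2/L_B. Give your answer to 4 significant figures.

L_2/L_B ≈ 6.912

L ∝ R²T⁴, so L_2/L_B = (R_2/R_B)²(T_2/T_B)⁴ = (1.56)² × (2.438×10⁴/1.878×10⁴)⁴ = 2.4336 × 2.84022 = 6.912.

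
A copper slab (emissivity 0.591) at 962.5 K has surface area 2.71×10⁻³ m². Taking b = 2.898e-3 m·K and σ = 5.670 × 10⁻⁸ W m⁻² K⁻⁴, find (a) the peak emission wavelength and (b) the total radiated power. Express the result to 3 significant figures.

λ_max ≈ 3.01 μm; P ≈ 77.9 W

(a) λ_max = b/T = 2.898×10⁻³/962.5 = 3.011×10⁻⁶ m = 3.01 μm.
Area A = 2.71×10⁻³ m².
(b) P = εσAT⁴ = 0.591×5.670×10⁻⁸×2.71×10⁻³×(962.5)⁴ = 77.9 W.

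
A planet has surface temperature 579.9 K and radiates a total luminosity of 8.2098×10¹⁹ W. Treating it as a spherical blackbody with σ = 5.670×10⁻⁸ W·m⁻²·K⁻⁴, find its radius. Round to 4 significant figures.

R ≈ 3.192×10⁷ m

L = 4πR²σT⁴ ⇒ R = √(L/(4πσT⁴)).
σT⁴ = 6412.03 W/m², so R = √(8.2098×10¹⁹/(4π×6412.03)) = 3.192×10⁷ m.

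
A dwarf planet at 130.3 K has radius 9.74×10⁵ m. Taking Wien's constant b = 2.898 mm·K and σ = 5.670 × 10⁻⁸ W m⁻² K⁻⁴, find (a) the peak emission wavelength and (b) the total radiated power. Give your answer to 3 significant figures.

(a) λ_max = b/T = 2.898×10⁻³/130.3 = 2.224×10⁻⁵ m = 22.2 μm.
Surface area A = 4πR² = 4π(9.74×10⁵ m)² = 1.19214×10¹³ m².
(b) P = σAT⁴ = 5.670×10⁻⁸×1.19214×10¹³×(130.3)⁴ = 1.95×10¹⁴ W.

λ_max ≈ 22.2 μm; P ≈ 1.95×10¹⁴ W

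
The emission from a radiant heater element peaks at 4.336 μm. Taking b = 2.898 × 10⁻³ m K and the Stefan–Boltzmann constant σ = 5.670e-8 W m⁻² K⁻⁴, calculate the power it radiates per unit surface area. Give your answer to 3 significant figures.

I ≈ 1.13×10⁴ W/m²

Wien's law: T = b/λ_max = 2.898×10⁻³/4.336×10⁻⁶ = 668.358 K.
Then I = σT⁴ = 5.670×10⁻⁸×(668.358)⁴ = 1.13×10⁴ W/m².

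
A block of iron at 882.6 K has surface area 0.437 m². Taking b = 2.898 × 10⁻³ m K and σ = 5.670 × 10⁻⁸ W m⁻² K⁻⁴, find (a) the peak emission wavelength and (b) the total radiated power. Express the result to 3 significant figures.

(a) λ_max = b/T = 2.898×10⁻³/882.6 = 3.283×10⁻⁶ m = 3.28 μm.
Area A = 0.437 m².
(b) P = σAT⁴ = 5.670×10⁻⁸×0.437×(882.6)⁴ = 1.50×10⁴ W.

λ_max ≈ 3.28 μm; P ≈ 1.50×10⁴ W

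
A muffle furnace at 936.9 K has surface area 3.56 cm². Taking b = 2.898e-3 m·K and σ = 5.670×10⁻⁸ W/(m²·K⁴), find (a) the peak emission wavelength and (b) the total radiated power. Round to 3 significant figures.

(a) λ_max = b/T = 2.898×10⁻³/936.9 = 3.093×10⁻⁶ m = 3.09 μm.
Area A = 3.56 cm² = 3.56×10⁻⁴ m².
(b) P = σAT⁴ = 5.670×10⁻⁸×3.56×10⁻⁴×(936.9)⁴ = 15.6 W.

λ_max ≈ 3.09 μm; P ≈ 15.6 W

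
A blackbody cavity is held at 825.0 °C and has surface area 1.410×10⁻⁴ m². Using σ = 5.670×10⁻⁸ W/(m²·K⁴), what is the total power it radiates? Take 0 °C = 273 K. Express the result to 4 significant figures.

P ≈ 11.62 W

T = 825.0 °C + 273 = 1098.0 K.
Area A = 1.410×10⁻⁴ m².
P = σAT⁴ = 5.670×10⁻⁸ × 1.410×10⁻⁴ × (1098.0)⁴ = 11.62 W.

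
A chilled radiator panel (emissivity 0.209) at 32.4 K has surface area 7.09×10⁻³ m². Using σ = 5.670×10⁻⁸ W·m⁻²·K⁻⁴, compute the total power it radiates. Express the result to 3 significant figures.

Area A = 7.09×10⁻³ m².
P = εσAT⁴ = 0.209 × 5.670×10⁻⁸ × 7.09×10⁻³ × (32.4)⁴ = 9.26×10⁻⁵ W.

P ≈ 9.26×10⁻⁵ W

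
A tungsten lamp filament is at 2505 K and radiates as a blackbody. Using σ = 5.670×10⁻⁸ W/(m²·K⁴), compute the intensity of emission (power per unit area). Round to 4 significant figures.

I ≈ 2.233×10⁶ W/m²

Stefan–Boltzmann: I = σT⁴ = 5.670×10⁻⁸ × (2505)⁴ = 2.233×10⁶ W/m².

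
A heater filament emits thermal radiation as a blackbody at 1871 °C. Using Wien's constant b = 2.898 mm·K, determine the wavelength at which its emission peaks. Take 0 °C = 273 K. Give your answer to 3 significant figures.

T = 1871 °C + 273 = 2144 K.
Wien's displacement law: λ_max = b/T = (2.898×10⁻³ m·K)/(2144 K) = 1.352×10⁻⁶ m.
That is 1.35 μm, in the infrared range.

λ_max ≈ 1.35 μm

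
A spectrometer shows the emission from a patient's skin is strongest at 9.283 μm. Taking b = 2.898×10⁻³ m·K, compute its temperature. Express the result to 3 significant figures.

Wien's law gives T = b/λ_max = (2.898×10⁻³ m·K)/(9.283×10⁻⁶ m) = 312 K.

T ≈ 312 K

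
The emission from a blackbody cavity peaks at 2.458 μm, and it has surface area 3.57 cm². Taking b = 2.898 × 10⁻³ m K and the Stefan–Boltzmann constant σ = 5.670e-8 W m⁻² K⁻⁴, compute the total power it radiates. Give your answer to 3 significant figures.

Wien's law: T = b/λ_max = 2.898×10⁻³/2.458×10⁻⁶ = 1179.01 K.
Area A = 3.57 cm² = 3.57×10⁻⁴ m².
Then P = σAT⁴ = 5.670×10⁻⁸×3.57×10⁻⁴×(1179.01)⁴ = 39.1 W.

P ≈ 39.1 W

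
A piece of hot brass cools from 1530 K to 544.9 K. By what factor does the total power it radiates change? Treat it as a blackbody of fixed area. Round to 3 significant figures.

P ∝ T⁴, so P₂/P₁ = (T₂/T₁)⁴ = (544.9/1530)⁴ = (0.356144)⁴ = 0.0161.

P₂/P₁ ≈ 0.0161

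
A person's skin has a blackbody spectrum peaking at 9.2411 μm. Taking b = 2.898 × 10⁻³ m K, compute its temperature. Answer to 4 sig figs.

Wien's law gives T = b/λ_max = (2.898×10⁻³ m·K)/(9.2411×10⁻⁶ m) = 313.6 K.

T ≈ 313.6 K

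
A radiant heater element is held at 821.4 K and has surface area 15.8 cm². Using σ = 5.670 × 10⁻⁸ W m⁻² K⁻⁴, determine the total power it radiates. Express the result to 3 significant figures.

Area A = 15.8 cm² = 1.58×10⁻³ m².
P = σAT⁴ = 5.670×10⁻⁸ × 1.58×10⁻³ × (821.4)⁴ = 40.8 W.

P ≈ 40.8 W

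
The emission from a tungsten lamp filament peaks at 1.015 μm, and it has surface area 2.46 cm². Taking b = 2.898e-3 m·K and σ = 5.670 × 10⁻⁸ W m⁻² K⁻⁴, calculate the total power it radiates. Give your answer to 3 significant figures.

Wien's law: T = b/λ_max = 2.898×10⁻³/1.015×10⁻⁶ = 2855.17 K.
Area A = 2.46 cm² = 2.46×10⁻⁴ m².
Then P = σAT⁴ = 5.670×10⁻⁸×2.46×10⁻⁴×(2855.17)⁴ = 927 W.

P ≈ 927 W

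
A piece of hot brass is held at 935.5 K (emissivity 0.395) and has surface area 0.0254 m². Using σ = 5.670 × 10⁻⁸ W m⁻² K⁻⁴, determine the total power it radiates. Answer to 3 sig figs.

P ≈ 436 W

Area A = 0.0254 m².
P = εσAT⁴ = 0.395 × 5.670×10⁻⁸ × 0.0254 × (935.5)⁴ = 436 W.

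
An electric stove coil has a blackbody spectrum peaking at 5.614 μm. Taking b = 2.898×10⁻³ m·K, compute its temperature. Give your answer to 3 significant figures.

T ≈ 516 K

Wien's law gives T = b/λ_max = (2.898×10⁻³ m·K)/(5.614×10⁻⁶ m) = 516 K.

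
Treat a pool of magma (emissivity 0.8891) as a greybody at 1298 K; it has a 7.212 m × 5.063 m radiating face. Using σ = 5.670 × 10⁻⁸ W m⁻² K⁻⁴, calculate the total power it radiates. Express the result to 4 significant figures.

P ≈ 5.225×10⁶ W

Area A = 7.212 × 5.063 = 36.5144 m².
P = εσAT⁴ = 0.8891 × 5.670×10⁻⁸ × 36.5144 × (1298)⁴ = 5.225×10⁶ W.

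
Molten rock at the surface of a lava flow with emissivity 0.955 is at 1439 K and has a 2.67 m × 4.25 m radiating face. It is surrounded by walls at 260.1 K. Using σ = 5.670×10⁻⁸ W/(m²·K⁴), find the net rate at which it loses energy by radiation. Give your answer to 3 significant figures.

Area A = 2.67 × 4.25 = 11.3475 m².
Net radiated power P_net = εσA(T⁴ − T₀⁴) = 0.955×5.670×10⁻⁸×11.3475×(1439⁴ − 260.1⁴).
T⁴ − T₀⁴ = 4.28789×10¹² − 4.57679×10⁹ = 4.28331×10¹² K⁴, so P_net = 2.63×10⁶ W.

Net loss ≈ 2.63×10⁶ W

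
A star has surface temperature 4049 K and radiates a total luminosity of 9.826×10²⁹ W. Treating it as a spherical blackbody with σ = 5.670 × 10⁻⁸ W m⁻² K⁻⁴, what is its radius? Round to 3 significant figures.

L = 4πR²σT⁴ ⇒ R = √(L/(4πσT⁴)).
σT⁴ = 1.52396×10⁷ W/m², so R = √(9.826×10²⁹/(4π×1.52396×10⁷)) = 7.16×10¹⁰ m.

R ≈ 7.16×10¹⁰ m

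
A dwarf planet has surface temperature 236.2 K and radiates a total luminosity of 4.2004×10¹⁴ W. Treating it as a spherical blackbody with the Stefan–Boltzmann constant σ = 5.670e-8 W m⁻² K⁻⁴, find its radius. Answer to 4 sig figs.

L = 4πR²σT⁴ ⇒ R = √(L/(4πσT⁴)).
σT⁴ = 176.483 W/m², so R = √(4.2004×10¹⁴/(4π×176.483)) = 4.352×10⁵ m.

R ≈ 4.352×10⁵ m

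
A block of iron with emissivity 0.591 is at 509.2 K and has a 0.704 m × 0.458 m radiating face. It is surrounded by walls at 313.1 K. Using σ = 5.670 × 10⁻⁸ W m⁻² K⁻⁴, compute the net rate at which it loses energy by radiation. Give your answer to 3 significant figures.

Net loss ≈ 623 W

Area A = 0.704 × 0.458 = 0.322432 m².
Net radiated power P_net = εσA(T⁴ − T₀⁴) = 0.591×5.670×10⁻⁸×0.322432×(509.2⁴ − 313.1⁴).
T⁴ − T₀⁴ = 6.72285×10¹⁰ − 9.61020×10⁹ = 5.76183×10¹⁰ K⁴, so P_net = 623 W.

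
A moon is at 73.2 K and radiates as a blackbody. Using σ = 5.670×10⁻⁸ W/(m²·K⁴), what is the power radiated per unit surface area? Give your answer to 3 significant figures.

I ≈ 1.63 W/m²

Stefan–Boltzmann: I = σT⁴ = 5.670×10⁻⁸ × (73.2)⁴ = 1.63 W/m².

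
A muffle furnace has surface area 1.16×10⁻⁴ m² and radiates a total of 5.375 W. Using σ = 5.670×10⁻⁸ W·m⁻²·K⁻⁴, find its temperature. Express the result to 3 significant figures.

Area A = 1.16×10⁻⁴ m².
P = σAT⁴ ⇒ T = (P/(σA))^(1/4) = (5.375/(5.670×10⁻⁸×1.16×10⁻⁴))^(1/4) = 951 K.

T ≈ 951 K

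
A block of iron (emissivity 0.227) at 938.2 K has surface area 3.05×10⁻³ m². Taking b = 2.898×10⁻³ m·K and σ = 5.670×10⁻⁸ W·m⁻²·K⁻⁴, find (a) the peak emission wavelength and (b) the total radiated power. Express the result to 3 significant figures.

λ_max ≈ 3.09 μm; P ≈ 30.4 W

(a) λ_max = b/T = 2.898×10⁻³/938.2 = 3.089×10⁻⁶ m = 3.09 μm.
Area A = 3.05×10⁻³ m².
(b) P = εσAT⁴ = 0.227×5.670×10⁻⁸×3.05×10⁻³×(938.2)⁴ = 30.4 W.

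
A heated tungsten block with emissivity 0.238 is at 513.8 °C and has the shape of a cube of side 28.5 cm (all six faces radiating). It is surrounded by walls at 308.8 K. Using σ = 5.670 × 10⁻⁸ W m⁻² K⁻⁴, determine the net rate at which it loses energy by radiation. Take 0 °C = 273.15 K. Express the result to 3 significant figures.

T = 513.8 °C + 273.15 = 786.95 K.
Area A = 6s² = 6×(0.285 m)² = 0.48735 m².
Net radiated power P_net = εσA(T⁴ − T₀⁴) = 0.238×5.670×10⁻⁸×0.48735×(786.95⁴ − 308.8⁴).
T⁴ − T₀⁴ = 3.83520×10¹¹ − 9.09304×10⁹ = 3.74427×10¹¹ K⁴, so P_net = 2.46×10³ W.

Net loss ≈ 2.46×10³ W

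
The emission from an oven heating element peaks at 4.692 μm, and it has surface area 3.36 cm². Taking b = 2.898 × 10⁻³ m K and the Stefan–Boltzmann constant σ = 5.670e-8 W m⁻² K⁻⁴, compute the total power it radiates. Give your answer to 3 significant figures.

Wien's law: T = b/λ_max = 2.898×10⁻³/4.692×10⁻⁶ = 617.647 K.
Area A = 3.36 cm² = 3.36×10⁻⁴ m².
Then P = σAT⁴ = 5.670×10⁻⁸×3.36×10⁻⁴×(617.647)⁴ = 2.77 W.

P ≈ 2.77 W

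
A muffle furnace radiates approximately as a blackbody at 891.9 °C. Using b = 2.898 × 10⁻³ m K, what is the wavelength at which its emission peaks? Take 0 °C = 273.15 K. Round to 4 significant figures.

T = 891.9 °C + 273.15 = 1165.05 K.
Wien's displacement law: λ_max = b/T = (2.898×10⁻³ m·K)/(1165.05 K) = 2.4874×10⁻⁶ m.
That is 2.487 μm, in the infrared range.

λ_max ≈ 2.487 μm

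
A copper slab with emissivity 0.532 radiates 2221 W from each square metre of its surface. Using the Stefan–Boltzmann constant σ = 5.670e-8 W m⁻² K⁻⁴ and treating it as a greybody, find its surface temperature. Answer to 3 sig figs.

I = εσT⁴, so T = (I/εσ)^(1/4) = (2221/(0.532×5.670×10⁻⁸))^(1/4) = 521 K.

T ≈ 521 K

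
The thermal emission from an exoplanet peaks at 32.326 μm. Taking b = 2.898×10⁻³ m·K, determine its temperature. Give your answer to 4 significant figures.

T ≈ 89.65 K

Wien's law gives T = b/λ_max = (2.898×10⁻³ m·K)/(3.2326×10⁻⁵ m) = 89.65 K.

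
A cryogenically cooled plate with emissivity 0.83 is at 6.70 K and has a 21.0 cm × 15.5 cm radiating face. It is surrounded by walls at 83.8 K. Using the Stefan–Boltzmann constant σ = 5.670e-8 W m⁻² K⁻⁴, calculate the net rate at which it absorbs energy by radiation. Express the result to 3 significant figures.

Area A = 0.210 × 0.155 = 0.03255 m².
Net radiated power P_net = εσA(T⁴ − T₀⁴) = 0.83×5.670×10⁻⁸×0.03255×(6.70⁴ − 83.8⁴).
T⁴ − T₀⁴ = 2015.11 − 4.93147×10⁷ = -4.93127×10⁷ K⁴, so P_net = -0.0755 W — negative, meaning a net gain of 0.0755 W.

Net gain ≈ 0.0755 W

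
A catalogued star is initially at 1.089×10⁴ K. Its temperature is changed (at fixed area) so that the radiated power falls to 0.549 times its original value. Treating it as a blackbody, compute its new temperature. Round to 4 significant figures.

T₂ ≈ 9374 K

P ∝ T⁴, so T₂/T₁ = (P₂/P₁)^(1/4) = (0.549)^(1/4) = 0.860782.
T₂ = 1.089×10⁴ × 0.860782 = 9374 K.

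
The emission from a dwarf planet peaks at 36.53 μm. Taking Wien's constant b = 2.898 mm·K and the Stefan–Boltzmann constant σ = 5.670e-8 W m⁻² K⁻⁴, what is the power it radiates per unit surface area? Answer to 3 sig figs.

I ≈ 2.25 W/m²

Wien's law: T = b/λ_max = 2.898×10⁻³/3.653×10⁻⁵ = 79.3321 K.
Then I = σT⁴ = 5.670×10⁻⁸×(79.3321)⁴ = 2.25 W/m².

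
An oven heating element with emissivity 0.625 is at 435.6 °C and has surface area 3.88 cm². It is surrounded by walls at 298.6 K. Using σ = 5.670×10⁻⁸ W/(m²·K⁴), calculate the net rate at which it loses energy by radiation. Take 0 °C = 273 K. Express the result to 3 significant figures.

T = 435.6 °C + 273 = 708.6 K.
Area A = 3.88 cm² = 3.88×10⁻⁴ m².
Net radiated power P_net = εσA(T⁴ − T₀⁴) = 0.625×5.670×10⁻⁸×3.88×10⁻⁴×(708.6⁴ − 298.6⁴).
T⁴ − T₀⁴ = 2.52118×10¹¹ − 7.94986×10⁹ = 2.44168×10¹¹ K⁴, so P_net = 3.36 W.

Net loss ≈ 3.36 W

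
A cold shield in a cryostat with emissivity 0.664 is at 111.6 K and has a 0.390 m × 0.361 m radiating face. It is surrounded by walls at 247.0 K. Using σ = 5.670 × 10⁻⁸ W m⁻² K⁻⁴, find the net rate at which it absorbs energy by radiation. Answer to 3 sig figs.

Net gain ≈ 18.9 W

Area A = 0.390 × 0.361 = 0.14079 m².
Net radiated power P_net = εσA(T⁴ − T₀⁴) = 0.664×5.670×10⁻⁸×0.14079×(111.6⁴ − 247.0⁴).
T⁴ − T₀⁴ = 1.55116×10⁸ − 3.72210×10⁹ = -3.56698×10⁹ K⁴, so P_net = -18.9 W — negative, meaning a net gain of 18.9 W.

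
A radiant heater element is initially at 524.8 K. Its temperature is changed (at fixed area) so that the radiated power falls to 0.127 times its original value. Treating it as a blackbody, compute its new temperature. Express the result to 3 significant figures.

T₂ ≈ 313 K

P ∝ T⁴, so T₂/T₁ = (P₂/P₁)^(1/4) = (0.127)^(1/4) = 0.596968.
T₂ = 524.8 × 0.596968 = 313 K.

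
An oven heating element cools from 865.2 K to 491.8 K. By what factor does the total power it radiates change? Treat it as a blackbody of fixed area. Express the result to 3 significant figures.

P₂/P₁ ≈ 0.104

P ∝ T⁴, so P₂/P₁ = (T₂/T₁)⁴ = (491.8/865.2)⁴ = (0.568423)⁴ = 0.104.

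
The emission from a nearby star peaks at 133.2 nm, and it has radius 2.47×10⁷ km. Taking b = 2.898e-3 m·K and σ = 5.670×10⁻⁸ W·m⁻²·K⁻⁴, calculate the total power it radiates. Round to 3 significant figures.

Wien's law: T = b/λ_max = 2.898×10⁻³/1.332×10⁻⁷ = 21756.8 K.
Surface area A = 4πR² = 4π(2.47×10¹⁰ m)² = 7.66662×10²¹ m².
Then P = σAT⁴ = 5.670×10⁻⁸×7.66662×10²¹×(21756.8)⁴ = 9.74×10³¹ W.

P ≈ 9.74×10³¹ W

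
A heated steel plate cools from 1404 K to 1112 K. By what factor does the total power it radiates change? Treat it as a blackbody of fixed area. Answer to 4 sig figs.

P ∝ T⁴, so P₂/P₁ = (T₂/T₁)⁴ = (1112/1404)⁴ = (0.792023)⁴ = 0.3935.

P₂/P₁ ≈ 0.3935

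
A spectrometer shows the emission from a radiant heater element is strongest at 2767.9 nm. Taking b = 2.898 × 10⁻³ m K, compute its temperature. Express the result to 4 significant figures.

T ≈ 1047 K

Wien's law gives T = b/λ_max = (2.898×10⁻³ m·K)/(2.7679×10⁻⁶ m) = 1047 K.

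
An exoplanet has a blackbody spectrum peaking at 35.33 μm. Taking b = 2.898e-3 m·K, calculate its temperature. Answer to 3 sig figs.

Wien's law gives T = b/λ_max = (2.898×10⁻³ m·K)/(3.533×10⁻⁵ m) = 82.0 K.

T ≈ 82.0 K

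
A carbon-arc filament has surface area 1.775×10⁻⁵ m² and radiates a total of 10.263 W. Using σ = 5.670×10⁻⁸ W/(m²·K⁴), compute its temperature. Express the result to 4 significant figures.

Area A = 1.775×10⁻⁵ m².
P = σAT⁴ ⇒ T = (P/(σA))^(1/4) = (10.263/(5.670×10⁻⁸×1.775×10⁻⁵))^(1/4) = 1787 K.

T ≈ 1787 K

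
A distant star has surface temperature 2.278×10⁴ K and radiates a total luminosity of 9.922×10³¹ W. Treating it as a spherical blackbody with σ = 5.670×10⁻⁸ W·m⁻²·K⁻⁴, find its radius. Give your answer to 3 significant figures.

R ≈ 2.27×10¹⁰ m

L = 4πR²σT⁴ ⇒ R = √(L/(4πσT⁴)).
σT⁴ = 1.52686×10¹⁰ W/m², so R = √(9.922×10³¹/(4π×1.52686×10¹⁰)) = 2.27×10¹⁰ m.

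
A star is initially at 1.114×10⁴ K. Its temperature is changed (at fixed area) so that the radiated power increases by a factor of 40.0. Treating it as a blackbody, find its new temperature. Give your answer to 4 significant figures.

P ∝ T⁴, so T₂/T₁ = (P₂/P₁)^(1/4) = (40.0)^(1/4) = 2.51487.
T₂ = 1.114×10⁴ × 2.51487 = 2.802×10⁴ K.

T₂ ≈ 2.802×10⁴ K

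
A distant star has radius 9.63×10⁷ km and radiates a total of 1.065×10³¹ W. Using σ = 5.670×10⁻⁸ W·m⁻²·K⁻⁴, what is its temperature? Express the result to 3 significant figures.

T ≈ 6.34×10³ K

Surface area A = 4πR² = 4π(9.63×10¹⁰ m)² = 1.16537×10²³ m².
P = σAT⁴ ⇒ T = (P/(σA))^(1/4) = (1.065×10³¹/(5.670×10⁻⁸×1.16537×10²³))^(1/4) = 6.34×10³ K.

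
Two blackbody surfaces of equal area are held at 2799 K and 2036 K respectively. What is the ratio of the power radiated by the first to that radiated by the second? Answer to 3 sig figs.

P₁/P₂ ≈ 3.57

With equal areas, P₁/P₂ = (T₁/T₂)⁴ = (2799/2036)⁴ = 3.57.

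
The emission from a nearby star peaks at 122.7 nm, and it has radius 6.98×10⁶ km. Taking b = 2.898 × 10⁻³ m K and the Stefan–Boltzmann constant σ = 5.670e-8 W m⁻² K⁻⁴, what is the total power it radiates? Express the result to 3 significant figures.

Wien's law: T = b/λ_max = 2.898×10⁻³/1.227×10⁻⁷ = 23618.6 K.
Surface area A = 4πR² = 4π(6.98×10⁹ m)² = 6.12239×10²⁰ m².
Then P = σAT⁴ = 5.670×10⁻⁸×6.12239×10²⁰×(23618.6)⁴ = 1.08×10³¹ W.

P ≈ 1.08×10³¹ W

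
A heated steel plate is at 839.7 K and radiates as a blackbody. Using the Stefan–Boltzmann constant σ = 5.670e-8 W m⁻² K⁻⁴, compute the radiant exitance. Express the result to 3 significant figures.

I ≈ 2.82×10⁴ W/m²

Stefan–Boltzmann: I = σT⁴ = 5.670×10⁻⁸ × (839.7)⁴ = 2.82×10⁴ W/m².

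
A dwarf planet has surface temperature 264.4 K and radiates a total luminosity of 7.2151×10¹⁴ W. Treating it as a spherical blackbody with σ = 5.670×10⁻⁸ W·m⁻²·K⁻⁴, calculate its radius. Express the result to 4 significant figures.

R ≈ 4.552×10⁵ m

L = 4πR²σT⁴ ⇒ R = √(L/(4πσT⁴)).
σT⁴ = 277.095 W/m², so R = √(7.2151×10¹⁴/(4π×277.095)) = 4.552×10⁵ m.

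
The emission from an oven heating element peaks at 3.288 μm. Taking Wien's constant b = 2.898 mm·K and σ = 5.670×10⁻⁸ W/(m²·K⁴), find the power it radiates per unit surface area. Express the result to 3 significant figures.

Wien's law: T = b/λ_max = 2.898×10⁻³/3.288×10⁻⁶ = 881.387 K.
Then I = σT⁴ = 5.670×10⁻⁸×(881.387)⁴ = 3.42×10⁴ W/m².

I ≈ 3.42×10⁴ W/m²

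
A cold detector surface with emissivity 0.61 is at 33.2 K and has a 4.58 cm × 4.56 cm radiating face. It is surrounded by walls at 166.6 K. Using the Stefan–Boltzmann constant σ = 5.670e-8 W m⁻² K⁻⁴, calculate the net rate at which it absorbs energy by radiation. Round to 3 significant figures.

Net gain ≈ 0.0556 W

Area A = 0.0458 × 0.0456 = 2.08848×10⁻³ m².
Net radiated power P_net = εσA(T⁴ − T₀⁴) = 0.61×5.670×10⁻⁸×2.08848×10⁻³×(33.2⁴ − 166.6⁴).
T⁴ − T₀⁴ = 1.21493×10⁶ − 7.70371×10⁸ = -7.69156×10⁸ K⁴, so P_net = -0.0556 W — negative, meaning a net gain of 0.0556 W.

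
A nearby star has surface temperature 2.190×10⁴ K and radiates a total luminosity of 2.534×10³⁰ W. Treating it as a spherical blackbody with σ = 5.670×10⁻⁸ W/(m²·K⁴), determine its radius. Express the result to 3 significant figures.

R ≈ 3.93×10⁹ m

L = 4πR²σT⁴ ⇒ R = √(L/(4πσT⁴)).
σT⁴ = 1.30425×10¹⁰ W/m², so R = √(2.534×10³⁰/(4π×1.30425×10¹⁰)) = 3.93×10⁹ m.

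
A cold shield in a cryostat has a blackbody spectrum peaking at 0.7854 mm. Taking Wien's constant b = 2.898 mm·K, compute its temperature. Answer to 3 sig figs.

T ≈ 3.69 K

Wien's law gives T = b/λ_max = (2.898×10⁻³ m·K)/(7.854×10⁻⁴ m) = 3.69 K.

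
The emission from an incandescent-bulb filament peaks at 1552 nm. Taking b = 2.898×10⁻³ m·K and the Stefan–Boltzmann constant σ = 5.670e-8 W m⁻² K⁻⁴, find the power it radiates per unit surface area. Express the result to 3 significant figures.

Wien's law: T = b/λ_max = 2.898×10⁻³/1.552×10⁻⁶ = 1867.27 K.
Then I = σT⁴ = 5.670×10⁻⁸×(1867.27)⁴ = 6.89×10⁵ W/m².

I ≈ 6.89×10⁵ W/m²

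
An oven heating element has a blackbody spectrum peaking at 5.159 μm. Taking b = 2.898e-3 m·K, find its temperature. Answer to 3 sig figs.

Wien's law gives T = b/λ_max = (2.898×10⁻³ m·K)/(5.159×10⁻⁶ m) = 562 K.

T ≈ 562 K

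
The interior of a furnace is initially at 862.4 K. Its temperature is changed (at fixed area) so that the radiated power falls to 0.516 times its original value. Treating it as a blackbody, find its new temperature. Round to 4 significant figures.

P ∝ T⁴, so T₂/T₁ = (P₂/P₁)^(1/4) = (0.516)^(1/4) = 0.847544.
T₂ = 862.4 × 0.847544 = 730.9 K.

T₂ ≈ 730.9 K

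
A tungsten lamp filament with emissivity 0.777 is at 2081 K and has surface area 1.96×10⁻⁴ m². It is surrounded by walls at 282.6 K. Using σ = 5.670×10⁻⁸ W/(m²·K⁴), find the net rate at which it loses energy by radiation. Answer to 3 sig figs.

Area A = 1.96×10⁻⁴ m².
Net radiated power P_net = εσA(T⁴ − T₀⁴) = 0.777×5.670×10⁻⁸×1.96×10⁻⁴×(2081⁴ − 282.6⁴).
T⁴ − T₀⁴ = 1.87538×10¹³ − 6.37806×10⁹ = 1.87474×10¹³ K⁴, so P_net = 162 W.

Net loss ≈ 162 W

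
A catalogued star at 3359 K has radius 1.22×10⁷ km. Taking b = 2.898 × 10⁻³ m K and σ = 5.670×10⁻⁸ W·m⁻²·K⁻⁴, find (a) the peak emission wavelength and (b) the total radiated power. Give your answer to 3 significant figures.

(a) λ_max = b/T = 2.898×10⁻³/3359 = 8.628×10⁻⁷ m = 0.863 μm.
Surface area A = 4πR² = 4π(1.22×10¹⁰ m)² = 1.87038×10²¹ m².
(b) P = σAT⁴ = 5.670×10⁻⁸×1.87038×10²¹×(3359)⁴ = 1.35×10²⁸ W.

λ_max ≈ 0.863 μm; P ≈ 1.35×10²⁸ W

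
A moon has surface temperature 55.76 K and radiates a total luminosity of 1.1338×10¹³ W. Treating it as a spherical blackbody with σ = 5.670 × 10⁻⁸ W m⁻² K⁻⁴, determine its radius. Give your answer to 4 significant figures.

R ≈ 1.283×10⁶ m

L = 4πR²σT⁴ ⇒ R = √(L/(4πσT⁴)).
σT⁴ = 0.548118 W/m², so R = √(1.1338×10¹³/(4π×0.548118)) = 1.283×10⁶ m.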